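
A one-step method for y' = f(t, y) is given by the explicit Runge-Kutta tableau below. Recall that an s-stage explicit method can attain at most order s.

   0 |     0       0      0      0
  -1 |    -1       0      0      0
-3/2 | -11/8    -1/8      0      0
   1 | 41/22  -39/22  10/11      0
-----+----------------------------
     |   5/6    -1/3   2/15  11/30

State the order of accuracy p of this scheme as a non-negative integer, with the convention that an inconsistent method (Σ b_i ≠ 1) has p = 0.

4

b = (5/6, -1/3, 2/15, 11/30)
c = (0, -1, -3/2, 1)
Ac = (0, 0, 1/8, 9/22)
Σ b_i: 5/6·1 + (-1/3)·1 + 2/15·1 + 11/30·1 = 1 ✓
b·c: (-1/3)·(-1) + 2/15·(-3/2) + 11/30·1 = 1/2 ✓
b·c²: (-1/3)·1 + 2/15·9/4 + 11/30·1 = 1/3 ✓
b·Ac: 2/15·1/8 + 11/30·9/22 = 1/6 ✓
b·c³: (-1/3)·(-1) + 2/15·(-27/8) + 11/30·1 = 1/4 ✓
b·(c∘Ac): 2/15·(-3/16) + 11/30·9/22 = 1/8 ✓
b·Ac²: 2/15·(-1/8) + 11/30·3/11 = 1/12 ✓
b·A²c: 11/30·5/44 = 1/24 ✓; 4 stages ⇒ order 4.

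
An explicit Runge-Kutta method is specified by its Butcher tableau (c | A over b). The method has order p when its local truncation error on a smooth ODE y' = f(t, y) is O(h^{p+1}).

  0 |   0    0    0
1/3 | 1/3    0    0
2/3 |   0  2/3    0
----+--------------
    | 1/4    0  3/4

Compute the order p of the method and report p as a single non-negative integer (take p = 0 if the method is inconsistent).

b = (1/4, 0, 3/4)
c = (0, 1/3, 2/3)
Ac = (0, 0, 2/9)
Σ b_i: 1/4·1 + 3/4·1 = 1 ✓
b·c: 3/4·2/3 = 1/2 ✓
b·c²: 3/4·4/9 = 1/3 ✓
b·Ac: 3/4·2/9 = 1/6 ✓; 3 stages ⇒ order 3.

3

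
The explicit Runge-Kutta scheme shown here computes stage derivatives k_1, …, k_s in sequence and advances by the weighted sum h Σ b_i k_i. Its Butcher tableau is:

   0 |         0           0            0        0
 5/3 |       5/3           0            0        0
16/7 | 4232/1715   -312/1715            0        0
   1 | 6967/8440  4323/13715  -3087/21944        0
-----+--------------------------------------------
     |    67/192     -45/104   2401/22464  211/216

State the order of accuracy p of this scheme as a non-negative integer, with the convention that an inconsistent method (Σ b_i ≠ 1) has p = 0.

4

b = (67/192, -45/104, 2401/22464, 211/216)
c = (0, 5/3, 16/7, 1)
Ac = (0, 0, -104/343, 43/211)
Σ b_i: 67/192·1 + (-45/104)·1 + 2401/22464·1 + 211/216·1 = 1 ✓
b·c: (-45/104)·5/3 + 2401/22464·16/7 + 211/216·1 = 1/2 ✓
b·c²: (-45/104)·25/9 + 2401/22464·256/49 + 211/216·1 = 1/3 ✓
b·Ac: 2401/22464·(-104/343) + 211/216·43/211 = 1/6 ✓
b·c³: (-45/104)·125/27 + 2401/22464·4096/343 + 211/216·1 = 1/4 ✓
b·(c∘Ac): 2401/22464·(-1664/2401) + 211/216·43/211 = 1/8 ✓
b·Ac²: 2401/22464·(-520/1029) + 211/216·89/633 = 1/12 ✓
b·A²c: 211/216·9/211 = 1/24 ✓; 4 stages ⇒ order 4.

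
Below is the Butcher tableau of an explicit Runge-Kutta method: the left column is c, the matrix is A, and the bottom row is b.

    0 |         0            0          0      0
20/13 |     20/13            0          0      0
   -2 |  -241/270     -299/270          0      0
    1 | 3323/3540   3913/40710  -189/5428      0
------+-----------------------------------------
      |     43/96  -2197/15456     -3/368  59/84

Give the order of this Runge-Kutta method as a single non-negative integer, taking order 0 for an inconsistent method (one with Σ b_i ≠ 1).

4

b = (43/96, -2197/15456, -3/368, 59/84)
c = (0, 20/13, -2, 1)
Ac = (0, 0, -46/27, 77/354)
Σ b_i: 43/96·1 + (-2197/15456)·1 + (-3/368)·1 + 59/84·1 = 1 ✓
b·c: (-2197/15456)·20/13 + (-3/368)·(-2) + 59/84·1 = 1/2 ✓
b·c²: (-2197/15456)·400/169 + (-3/368)·4 + 59/84·1 = 1/3 ✓
b·Ac: (-3/368)·(-46/27) + 59/84·77/354 = 1/6 ✓
b·c³: (-2197/15456)·8000/2197 + (-3/368)·(-8) + 59/84·1 = 1/4 ✓
b·(c∘Ac): (-3/368)·92/27 + 59/84·77/354 = 1/8 ✓
b·Ac²: (-3/368)·(-920/351) + 59/84·203/2301 = 1/12 ✓
b·A²c: 59/84·7/118 = 1/24 ✓; 4 stages ⇒ order 4.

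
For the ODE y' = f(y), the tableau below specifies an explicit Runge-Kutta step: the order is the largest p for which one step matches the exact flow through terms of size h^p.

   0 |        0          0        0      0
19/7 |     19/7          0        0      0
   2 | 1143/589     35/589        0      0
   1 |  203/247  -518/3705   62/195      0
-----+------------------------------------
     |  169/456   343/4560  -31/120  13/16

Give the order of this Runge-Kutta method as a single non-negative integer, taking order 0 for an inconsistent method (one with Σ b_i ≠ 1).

4

b = (169/456, 343/4560, -31/120, 13/16)
c = (0, 19/7, 2, 1)
Ac = (0, 0, 5/31, 10/39)
Σ b_i: 169/456·1 + 343/4560·1 + (-31/120)·1 + 13/16·1 = 1 ✓
b·c: 343/4560·19/7 + (-31/120)·2 + 13/16·1 = 1/2 ✓
b·c²: 343/4560·361/49 + (-31/120)·4 + 13/16·1 = 1/3 ✓
b·Ac: (-31/120)·5/31 + 13/16·10/39 = 1/6 ✓
b·c³: 343/4560·6859/343 + (-31/120)·8 + 13/16·1 = 1/4 ✓
b·(c∘Ac): (-31/120)·10/31 + 13/16·10/39 = 1/8 ✓
b·Ac²: (-31/120)·95/217 + 13/16·22/91 = 1/12 ✓
b·A²c: 13/16·2/39 = 1/24 ✓; 4 stages ⇒ order 4.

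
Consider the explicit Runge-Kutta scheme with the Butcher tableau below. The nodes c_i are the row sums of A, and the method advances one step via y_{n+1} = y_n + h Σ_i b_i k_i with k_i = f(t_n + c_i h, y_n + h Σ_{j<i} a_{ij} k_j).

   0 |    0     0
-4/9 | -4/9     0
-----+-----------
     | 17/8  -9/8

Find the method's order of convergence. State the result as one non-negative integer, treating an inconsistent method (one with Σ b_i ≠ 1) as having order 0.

2

b = (17/8, -9/8)
c = (0, -4/9)
Σ b_i: 17/8·1 + (-9/8)·1 = 1 ✓
b·c: (-9/8)·(-4/9) = 1/2 ✓; 2 stages ⇒ order 2.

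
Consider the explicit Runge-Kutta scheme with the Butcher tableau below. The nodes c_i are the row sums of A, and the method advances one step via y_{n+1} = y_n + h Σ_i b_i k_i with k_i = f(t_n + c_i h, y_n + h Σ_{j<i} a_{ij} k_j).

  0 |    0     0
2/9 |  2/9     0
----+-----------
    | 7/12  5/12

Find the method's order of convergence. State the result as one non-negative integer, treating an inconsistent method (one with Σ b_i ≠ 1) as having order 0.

1

b = (7/12, 5/12)
c = (0, 2/9)
Σ b_i: 7/12·1 + 5/12·1 = 1 ✓
b·c: 5/12·2/9 = 5/54 ≠ 1/2 ⇒ order 1.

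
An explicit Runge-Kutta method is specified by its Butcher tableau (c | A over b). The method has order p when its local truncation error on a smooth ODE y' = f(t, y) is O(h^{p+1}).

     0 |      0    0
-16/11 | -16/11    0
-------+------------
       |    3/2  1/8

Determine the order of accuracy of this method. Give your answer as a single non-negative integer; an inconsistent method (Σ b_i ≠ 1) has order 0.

0

b = (3/2, 1/8)
c = (0, -16/11)
Σ b_i: 3/2·1 + 1/8·1 = 13/8 ≠ 1 ⇒ order 0.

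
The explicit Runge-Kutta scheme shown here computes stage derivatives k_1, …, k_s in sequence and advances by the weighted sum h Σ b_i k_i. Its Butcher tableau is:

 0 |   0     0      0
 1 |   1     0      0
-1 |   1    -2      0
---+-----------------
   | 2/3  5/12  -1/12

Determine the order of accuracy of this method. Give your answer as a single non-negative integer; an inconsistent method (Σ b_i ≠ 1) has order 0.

3

b = (2/3, 5/12, -1/12)
c = (0, 1, -1)
Ac = (0, 0, -2)
Σ b_i: 2/3·1 + 5/12·1 + (-1/12)·1 = 1 ✓
b·c: 5/12·1 + (-1/12)·(-1) = 1/2 ✓
b·c²: 5/12·1 + (-1/12)·1 = 1/3 ✓
b·Ac: (-1/12)·(-2) = 1/6 ✓; 3 stages ⇒ order 3.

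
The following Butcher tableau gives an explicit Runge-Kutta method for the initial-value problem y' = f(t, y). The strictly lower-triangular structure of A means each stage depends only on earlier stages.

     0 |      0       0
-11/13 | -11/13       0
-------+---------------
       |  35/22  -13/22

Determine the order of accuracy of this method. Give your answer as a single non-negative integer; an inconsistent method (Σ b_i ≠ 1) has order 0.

b = (35/22, -13/22)
c = (0, -11/13)
Σ b_i: 35/22·1 + (-13/22)·1 = 1 ✓
b·c: (-13/22)·(-11/13) = 1/2 ✓; 2 stages ⇒ order 2.

2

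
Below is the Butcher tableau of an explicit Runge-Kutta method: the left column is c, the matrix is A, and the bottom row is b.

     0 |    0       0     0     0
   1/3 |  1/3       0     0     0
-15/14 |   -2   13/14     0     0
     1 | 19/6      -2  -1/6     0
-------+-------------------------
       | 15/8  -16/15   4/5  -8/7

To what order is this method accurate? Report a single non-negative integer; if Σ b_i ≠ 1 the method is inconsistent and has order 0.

0

b = (15/8, -16/15, 4/5, -8/7)
c = (0, 1/3, -15/14, 1)
Ac = (0, 0, 13/42, -41/84)
Σ b_i: 15/8·1 + (-16/15)·1 + 4/5·1 + (-8/7)·1 = 391/840 ≠ 1 ⇒ order 0.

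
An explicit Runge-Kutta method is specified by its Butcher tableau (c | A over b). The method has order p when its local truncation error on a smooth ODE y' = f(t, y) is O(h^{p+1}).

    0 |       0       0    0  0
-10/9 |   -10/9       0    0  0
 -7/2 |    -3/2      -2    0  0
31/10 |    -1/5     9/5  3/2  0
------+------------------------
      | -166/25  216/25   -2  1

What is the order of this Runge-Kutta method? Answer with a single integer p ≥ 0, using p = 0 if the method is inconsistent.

2

b = (-166/25, 216/25, -2, 1)
c = (0, -10/9, -7/2, 31/10)
Ac = (0, 0, 20/9, -29/4)
Σ b_i: (-166/25)·1 + 216/25·1 + (-2)·1 + 1·1 = 1 ✓
b·c: 216/25·(-10/9) + (-2)·(-7/2) + 1·31/10 = 1/2 ✓
b·c²: 216/25·100/81 + (-2)·49/4 + 1·961/100 = -1267/300 ≠ 1/3 ⇒ order 2.
b·Ac: (-2)·20/9 + 1·(-29/4) = -421/36 ≠ 1/6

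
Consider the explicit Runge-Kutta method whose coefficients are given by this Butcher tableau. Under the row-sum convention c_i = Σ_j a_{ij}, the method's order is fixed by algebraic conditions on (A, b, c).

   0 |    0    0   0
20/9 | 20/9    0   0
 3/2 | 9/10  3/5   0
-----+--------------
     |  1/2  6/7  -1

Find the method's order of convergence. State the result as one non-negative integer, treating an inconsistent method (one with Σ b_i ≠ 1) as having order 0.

0

b = (1/2, 6/7, -1)
c = (0, 20/9, 3/2)
Ac = (0, 0, 4/3)
Σ b_i: 1/2·1 + 6/7·1 + (-1)·1 = 5/14 ≠ 1 ⇒ order 0.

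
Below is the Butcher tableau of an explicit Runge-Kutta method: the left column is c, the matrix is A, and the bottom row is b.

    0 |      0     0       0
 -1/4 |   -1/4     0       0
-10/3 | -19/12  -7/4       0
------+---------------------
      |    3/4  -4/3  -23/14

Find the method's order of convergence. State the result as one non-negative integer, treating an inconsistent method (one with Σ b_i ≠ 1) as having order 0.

b = (3/4, -4/3, -23/14)
c = (0, -1/4, -10/3)
Ac = (0, 0, 7/16)
Σ b_i: 3/4·1 + (-4/3)·1 + (-23/14)·1 = -187/84 ≠ 1 ⇒ order 0.

0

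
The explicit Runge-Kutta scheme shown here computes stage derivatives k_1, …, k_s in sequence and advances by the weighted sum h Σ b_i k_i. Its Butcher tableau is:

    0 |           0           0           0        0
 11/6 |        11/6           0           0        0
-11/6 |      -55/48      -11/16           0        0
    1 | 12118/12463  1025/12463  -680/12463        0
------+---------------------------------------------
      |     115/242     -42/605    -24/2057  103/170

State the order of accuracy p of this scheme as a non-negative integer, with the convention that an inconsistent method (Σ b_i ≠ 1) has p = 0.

b = (115/242, -42/605, -24/2057, 103/170)
c = (0, 11/6, -11/6, 1)
Ac = (0, 0, -121/96, 155/618)
Σ b_i: 115/242·1 + (-42/605)·1 + (-24/2057)·1 + 103/170·1 = 1 ✓
b·c: (-42/605)·11/6 + (-24/2057)·(-11/6) + 103/170·1 = 1/2 ✓
b·c²: (-42/605)·121/36 + (-24/2057)·121/36 + 103/170·1 = 1/3 ✓
b·Ac: (-24/2057)·(-121/96) + 103/170·155/618 = 1/6 ✓
b·c³: (-42/605)·1331/216 + (-24/2057)·(-1331/216) + 103/170·1 = 1/4 ✓
b·(c∘Ac): (-24/2057)·1331/576 + 103/170·155/618 = 1/8 ✓
b·Ac²: (-24/2057)·(-1331/576) + 103/170·115/1236 = 1/12 ✓
b·A²c: 103/170·85/1236 = 1/24 ✓; 4 stages ⇒ order 4.

4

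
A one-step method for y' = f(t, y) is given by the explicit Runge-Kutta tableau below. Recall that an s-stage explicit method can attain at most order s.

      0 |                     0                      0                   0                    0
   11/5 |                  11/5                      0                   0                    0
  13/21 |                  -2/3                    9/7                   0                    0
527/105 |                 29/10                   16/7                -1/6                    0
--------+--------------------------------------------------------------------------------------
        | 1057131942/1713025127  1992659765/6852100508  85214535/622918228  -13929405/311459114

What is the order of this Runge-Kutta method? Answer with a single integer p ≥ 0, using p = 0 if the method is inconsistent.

b = (1057131942/1713025127, 1992659765/6852100508, 85214535/622918228, -13929405/311459114)
c = (0, 11/5, 13/21, 527/105)
Ac = (0, 0, 99/35, 3103/630)
Σ b_i: 1057131942/1713025127·1 + 1992659765/6852100508·1 + 85214535/622918228·1 + (-13929405/311459114)·1 = 1 ✓
b·c: 1992659765/6852100508·11/5 + 85214535/622918228·13/21 + (-13929405/311459114)·527/105 = 1/2 ✓
b·c²: 1992659765/6852100508·121/25 + 85214535/622918228·169/441 + (-13929405/311459114)·277729/11025 = 1/3 ✓
b·Ac: 85214535/622918228·99/35 + (-13929405/311459114)·3103/630 = 1/6 ✓
b·c³: 1992659765/6852100508·1331/125 + 85214535/622918228·2197/9261 + (-13929405/311459114)·146363183/1157625 = -1238888022037/490548104550 ≠ 1/4 ⇒ order 3.
b·(c∘Ac): 85214535/622918228·429/245 + (-13929405/311459114)·1635281/66150 = -42484027484/49054810455 ≠ 1/8
b·Ac²: 85214535/622918228·1089/175 + (-13929405/311459114)·727583/66150 = 17628910786/49054810455 ≠ 1/12
b·A²c: (-13929405/311459114)·(-33/70) = 13133439/622918228 ≠ 1/24

3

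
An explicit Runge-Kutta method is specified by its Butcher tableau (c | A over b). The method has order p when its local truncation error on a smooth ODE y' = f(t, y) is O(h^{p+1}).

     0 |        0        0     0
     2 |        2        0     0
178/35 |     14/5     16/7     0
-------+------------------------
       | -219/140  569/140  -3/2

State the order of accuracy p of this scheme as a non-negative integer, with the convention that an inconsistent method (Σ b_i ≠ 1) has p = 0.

2

b = (-219/140, 569/140, -3/2)
c = (0, 2, 178/35)
Ac = (0, 0, 32/7)
Σ b_i: (-219/140)·1 + 569/140·1 + (-3/2)·1 = 1 ✓
b·c: 569/140·2 + (-3/2)·178/35 = 1/2 ✓
b·c²: 569/140·4 + (-3/2)·31684/1225 = -27611/1225 ≠ 1/3 ⇒ order 2.
b·Ac: (-3/2)·32/7 = -48/7 ≠ 1/6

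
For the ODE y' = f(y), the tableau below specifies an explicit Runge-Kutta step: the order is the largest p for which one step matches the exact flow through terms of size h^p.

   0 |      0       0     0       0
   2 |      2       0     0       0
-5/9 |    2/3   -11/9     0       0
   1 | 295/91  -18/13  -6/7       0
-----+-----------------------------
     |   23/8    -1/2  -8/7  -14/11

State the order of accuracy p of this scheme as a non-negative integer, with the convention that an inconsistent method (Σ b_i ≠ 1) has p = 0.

0

b = (23/8, -1/2, -8/7, -14/11)
c = (0, 2, -5/9, 1)
Ac = (0, 0, -22/9, -626/273)
Σ b_i: 23/8·1 + (-1/2)·1 + (-8/7)·1 + (-14/11)·1 = -25/616 ≠ 1 ⇒ order 0.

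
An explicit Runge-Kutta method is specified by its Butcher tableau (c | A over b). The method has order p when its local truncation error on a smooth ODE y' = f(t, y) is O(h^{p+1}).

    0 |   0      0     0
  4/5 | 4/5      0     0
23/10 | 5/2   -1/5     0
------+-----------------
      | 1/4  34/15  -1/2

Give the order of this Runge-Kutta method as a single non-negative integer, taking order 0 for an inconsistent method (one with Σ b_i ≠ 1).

b = (1/4, 34/15, -1/2)
c = (0, 4/5, 23/10)
Ac = (0, 0, -4/25)
Σ b_i: 1/4·1 + 34/15·1 + (-1/2)·1 = 121/60 ≠ 1 ⇒ order 0.

0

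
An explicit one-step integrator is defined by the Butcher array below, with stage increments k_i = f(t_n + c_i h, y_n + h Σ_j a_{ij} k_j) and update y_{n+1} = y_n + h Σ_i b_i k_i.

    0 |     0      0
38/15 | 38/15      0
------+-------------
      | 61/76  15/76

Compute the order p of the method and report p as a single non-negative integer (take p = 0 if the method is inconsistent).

2

b = (61/76, 15/76)
c = (0, 38/15)
Σ b_i: 61/76·1 + 15/76·1 = 1 ✓
b·c: 15/76·38/15 = 1/2 ✓; 2 stages ⇒ order 2.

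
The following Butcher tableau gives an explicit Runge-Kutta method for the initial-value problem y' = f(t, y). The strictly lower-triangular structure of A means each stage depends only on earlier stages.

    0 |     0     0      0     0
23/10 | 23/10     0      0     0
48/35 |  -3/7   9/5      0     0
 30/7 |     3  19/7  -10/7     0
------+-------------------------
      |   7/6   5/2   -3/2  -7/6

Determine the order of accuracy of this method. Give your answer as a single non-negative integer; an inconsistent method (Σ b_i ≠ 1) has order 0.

1

b = (7/6, 5/2, -3/2, -7/6)
c = (0, 23/10, 48/35, 30/7)
Ac = (0, 0, 207/50, 2099/490)
Σ b_i: 7/6·1 + 5/2·1 + (-3/2)·1 + (-7/6)·1 = 1 ✓
b·c: 5/2·23/10 + (-3/2)·48/35 + (-7/6)·30/7 = -183/140 ≠ 1/2 ⇒ order 1.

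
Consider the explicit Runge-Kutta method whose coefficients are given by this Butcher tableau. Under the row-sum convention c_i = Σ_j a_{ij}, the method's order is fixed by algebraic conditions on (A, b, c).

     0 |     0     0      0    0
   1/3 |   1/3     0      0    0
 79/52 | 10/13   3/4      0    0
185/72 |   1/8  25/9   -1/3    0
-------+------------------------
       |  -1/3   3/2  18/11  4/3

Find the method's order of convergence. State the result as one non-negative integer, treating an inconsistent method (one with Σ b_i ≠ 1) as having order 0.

b = (-1/3, 3/2, 18/11, 4/3)
c = (0, 1/3, 79/52, 185/72)
Ac = (0, 0, 1/4, 589/1404)
Σ b_i: (-1/3)·1 + 3/2·1 + 18/11·1 + 4/3·1 = 91/22 ≠ 1 ⇒ order 0.

0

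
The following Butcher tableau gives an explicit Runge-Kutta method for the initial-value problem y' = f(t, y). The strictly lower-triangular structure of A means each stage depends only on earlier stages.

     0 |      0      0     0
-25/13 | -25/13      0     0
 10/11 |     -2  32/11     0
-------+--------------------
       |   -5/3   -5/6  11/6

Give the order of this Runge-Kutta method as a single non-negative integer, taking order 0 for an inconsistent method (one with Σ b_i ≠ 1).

0

b = (-5/3, -5/6, 11/6)
c = (0, -25/13, 10/11)
Ac = (0, 0, -800/143)
Σ b_i: (-5/3)·1 + (-5/6)·1 + 11/6·1 = -2/3 ≠ 1 ⇒ order 0.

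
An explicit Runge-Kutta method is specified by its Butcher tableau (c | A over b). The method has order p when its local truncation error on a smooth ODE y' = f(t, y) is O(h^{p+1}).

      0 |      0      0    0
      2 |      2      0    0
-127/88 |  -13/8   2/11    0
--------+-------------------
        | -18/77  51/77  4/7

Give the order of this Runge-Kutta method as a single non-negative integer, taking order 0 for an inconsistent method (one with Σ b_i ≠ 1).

b = (-18/77, 51/77, 4/7)
c = (0, 2, -127/88)
Ac = (0, 0, 4/11)
Σ b_i: (-18/77)·1 + 51/77·1 + 4/7·1 = 1 ✓
b·c: 51/77·2 + 4/7·(-127/88) = 1/2 ✓
b·c²: 51/77·4 + 4/7·16129/7744 = 52033/13552 ≠ 1/3 ⇒ order 2.
b·Ac: 4/7·4/11 = 16/77 ≠ 1/6

2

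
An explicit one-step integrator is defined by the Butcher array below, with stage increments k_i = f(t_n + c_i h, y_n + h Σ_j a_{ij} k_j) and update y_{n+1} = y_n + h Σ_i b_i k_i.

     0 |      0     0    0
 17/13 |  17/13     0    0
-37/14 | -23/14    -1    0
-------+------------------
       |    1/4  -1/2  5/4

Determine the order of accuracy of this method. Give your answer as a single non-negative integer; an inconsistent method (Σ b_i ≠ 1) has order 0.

1

b = (1/4, -1/2, 5/4)
c = (0, 17/13, -37/14)
Ac = (0, 0, -17/13)
Σ b_i: 1/4·1 + (-1/2)·1 + 5/4·1 = 1 ✓
b·c: (-1/2)·17/13 + 5/4·(-37/14) = -2881/728 ≠ 1/2 ⇒ order 1.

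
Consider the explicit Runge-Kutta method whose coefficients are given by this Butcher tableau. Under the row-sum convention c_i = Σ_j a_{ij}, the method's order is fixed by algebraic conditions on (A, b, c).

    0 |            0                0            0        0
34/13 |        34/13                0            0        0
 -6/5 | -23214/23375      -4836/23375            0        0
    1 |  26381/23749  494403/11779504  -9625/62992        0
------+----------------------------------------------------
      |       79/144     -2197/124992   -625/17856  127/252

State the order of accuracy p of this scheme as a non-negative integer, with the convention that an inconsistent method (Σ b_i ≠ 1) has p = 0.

b = (79/144, -2197/124992, -625/17856, 127/252)
c = (0, 34/13, -6/5, 1)
Ac = (0, 0, -744/1375, 819/2794)
Σ b_i: 79/144·1 + (-2197/124992)·1 + (-625/17856)·1 + 127/252·1 = 1 ✓
b·c: (-2197/124992)·34/13 + (-625/17856)·(-6/5) + 127/252·1 = 1/2 ✓
b·c²: (-2197/124992)·1156/169 + (-625/17856)·36/25 + 127/252·1 = 1/3 ✓
b·Ac: (-625/17856)·(-744/1375) + 127/252·819/2794 = 1/6 ✓
b·c³: (-2197/124992)·39304/2197 + (-625/17856)·(-216/125) + 127/252·1 = 1/4 ✓
b·(c∘Ac): (-625/17856)·4464/6875 + 127/252·819/2794 = 1/8 ✓
b·Ac²: (-625/17856)·(-25296/17875) + 127/252·1218/18161 = 1/12 ✓
b·A²c: 127/252·21/254 = 1/24 ✓; 4 stages ⇒ order 4.

4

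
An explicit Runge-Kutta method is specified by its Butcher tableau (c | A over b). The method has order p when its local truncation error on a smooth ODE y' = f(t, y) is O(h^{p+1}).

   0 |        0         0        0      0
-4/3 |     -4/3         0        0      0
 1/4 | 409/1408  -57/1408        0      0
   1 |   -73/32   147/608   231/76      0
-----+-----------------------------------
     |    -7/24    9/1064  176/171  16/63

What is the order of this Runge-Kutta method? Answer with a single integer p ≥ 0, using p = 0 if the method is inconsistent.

4

b = (-7/24, 9/1064, 176/171, 16/63)
c = (0, -4/3, 1/4, 1)
Ac = (0, 0, 19/352, 7/16)
Σ b_i: (-7/24)·1 + 9/1064·1 + 176/171·1 + 16/63·1 = 1 ✓
b·c: 9/1064·(-4/3) + 176/171·1/4 + 16/63·1 = 1/2 ✓
b·c²: 9/1064·16/9 + 176/171·1/16 + 16/63·1 = 1/3 ✓
b·Ac: 176/171·19/352 + 16/63·7/16 = 1/6 ✓
b·c³: 9/1064·(-64/27) + 176/171·1/64 + 16/63·1 = 1/4 ✓
b·(c∘Ac): 176/171·19/1408 + 16/63·7/16 = 1/8 ✓
b·Ac²: 176/171·(-19/264) + 16/63·119/192 = 1/12 ✓
b·A²c: 16/63·21/128 = 1/24 ✓; 4 stages ⇒ order 4.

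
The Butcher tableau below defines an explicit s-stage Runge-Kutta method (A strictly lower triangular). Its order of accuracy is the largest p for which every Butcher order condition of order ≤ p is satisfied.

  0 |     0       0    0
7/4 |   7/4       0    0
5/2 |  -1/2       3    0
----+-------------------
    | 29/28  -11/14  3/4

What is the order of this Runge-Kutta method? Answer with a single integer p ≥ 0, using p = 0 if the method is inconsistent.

b = (29/28, -11/14, 3/4)
c = (0, 7/4, 5/2)
Ac = (0, 0, 21/4)
Σ b_i: 29/28·1 + (-11/14)·1 + 3/4·1 = 1 ✓
b·c: (-11/14)·7/4 + 3/4·5/2 = 1/2 ✓
b·c²: (-11/14)·49/16 + 3/4·25/4 = 73/32 ≠ 1/3 ⇒ order 2.
b·Ac: 3/4·21/4 = 63/16 ≠ 1/6

2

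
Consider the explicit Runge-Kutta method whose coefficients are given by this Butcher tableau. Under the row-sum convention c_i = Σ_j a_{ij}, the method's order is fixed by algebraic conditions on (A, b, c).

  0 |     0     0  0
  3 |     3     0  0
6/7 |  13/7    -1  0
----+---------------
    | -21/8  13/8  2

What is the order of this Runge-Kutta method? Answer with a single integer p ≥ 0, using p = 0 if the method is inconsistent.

1

b = (-21/8, 13/8, 2)
c = (0, 3, 6/7)
Ac = (0, 0, -3)
Σ b_i: (-21/8)·1 + 13/8·1 + 2·1 = 1 ✓
b·c: 13/8·3 + 2·6/7 = 369/56 ≠ 1/2 ⇒ order 1.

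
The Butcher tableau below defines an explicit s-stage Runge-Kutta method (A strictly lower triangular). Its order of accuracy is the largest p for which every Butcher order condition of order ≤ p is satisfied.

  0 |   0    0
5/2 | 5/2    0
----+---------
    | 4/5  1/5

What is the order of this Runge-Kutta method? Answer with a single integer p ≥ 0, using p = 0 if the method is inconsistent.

b = (4/5, 1/5)
c = (0, 5/2)
Σ b_i: 4/5·1 + 1/5·1 = 1 ✓
b·c: 1/5·5/2 = 1/2 ✓; 2 stages ⇒ order 2.

2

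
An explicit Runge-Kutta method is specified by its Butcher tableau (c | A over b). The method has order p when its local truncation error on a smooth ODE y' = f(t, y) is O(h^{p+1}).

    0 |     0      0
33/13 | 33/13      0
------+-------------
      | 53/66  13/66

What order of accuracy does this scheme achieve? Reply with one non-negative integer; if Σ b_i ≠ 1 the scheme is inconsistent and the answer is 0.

2

b = (53/66, 13/66)
c = (0, 33/13)
Σ b_i: 53/66·1 + 13/66·1 = 1 ✓
b·c: 13/66·33/13 = 1/2 ✓; 2 stages ⇒ order 2.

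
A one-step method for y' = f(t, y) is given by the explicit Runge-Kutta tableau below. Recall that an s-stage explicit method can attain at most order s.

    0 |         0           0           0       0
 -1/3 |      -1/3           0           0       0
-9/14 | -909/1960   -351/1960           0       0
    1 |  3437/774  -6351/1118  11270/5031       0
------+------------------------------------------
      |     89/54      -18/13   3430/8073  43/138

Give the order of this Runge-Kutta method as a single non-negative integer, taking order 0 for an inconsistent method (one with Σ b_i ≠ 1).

4

b = (89/54, -18/13, 3430/8073, 43/138)
c = (0, -1/3, -9/14, 1)
Ac = (0, 0, 117/1960, 39/86)
Σ b_i: 89/54·1 + (-18/13)·1 + 3430/8073·1 + 43/138·1 = 1 ✓
b·c: (-18/13)·(-1/3) + 3430/8073·(-9/14) + 43/138·1 = 1/2 ✓
b·c²: (-18/13)·1/9 + 3430/8073·81/196 + 43/138·1 = 1/3 ✓
b·Ac: 3430/8073·117/1960 + 43/138·39/86 = 1/6 ✓
b·c³: (-18/13)·(-1/27) + 3430/8073·(-729/2744) + 43/138·1 = 1/4 ✓
b·(c∘Ac): 3430/8073·(-1053/27440) + 43/138·39/86 = 1/8 ✓
b·Ac²: 3430/8073·(-39/1960) + 43/138·38/129 = 1/12 ✓
b·A²c: 43/138·23/172 = 1/24 ✓; 4 stages ⇒ order 4.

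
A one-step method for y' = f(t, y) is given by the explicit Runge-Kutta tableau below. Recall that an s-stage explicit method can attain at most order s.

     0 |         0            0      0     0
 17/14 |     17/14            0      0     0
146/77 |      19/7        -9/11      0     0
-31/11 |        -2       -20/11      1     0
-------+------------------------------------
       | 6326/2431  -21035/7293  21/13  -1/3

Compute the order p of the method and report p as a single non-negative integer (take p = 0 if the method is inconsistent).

b = (6326/2431, -21035/7293, 21/13, -1/3)
c = (0, 17/14, 146/77, -31/11)
Ac = (0, 0, -153/154, -24/77)
Σ b_i: 6326/2431·1 + (-21035/7293)·1 + 21/13·1 + (-1/3)·1 = 1 ✓
b·c: (-21035/7293)·17/14 + 21/13·146/77 + (-1/3)·(-31/11) = 1/2 ✓
b·c²: (-21035/7293)·289/196 + 21/13·21316/5929 + (-1/3)·961/121 = -48121/44044 ≠ 1/3 ⇒ order 2.
b·Ac: 21/13·(-153/154) + (-1/3)·(-24/77) = -3005/2002 ≠ 1/6

2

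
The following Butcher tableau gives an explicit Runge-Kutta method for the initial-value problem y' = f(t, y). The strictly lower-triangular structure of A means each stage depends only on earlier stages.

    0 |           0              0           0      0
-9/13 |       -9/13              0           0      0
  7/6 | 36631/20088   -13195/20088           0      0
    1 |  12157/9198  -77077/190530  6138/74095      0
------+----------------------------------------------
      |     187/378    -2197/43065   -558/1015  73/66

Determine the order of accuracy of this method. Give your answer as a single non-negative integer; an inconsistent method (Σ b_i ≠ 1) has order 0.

4

b = (187/378, -2197/43065, -558/1015, 73/66)
c = (0, -9/13, 7/6, 1)
Ac = (0, 0, 1015/2232, 55/146)
Σ b_i: 187/378·1 + (-2197/43065)·1 + (-558/1015)·1 + 73/66·1 = 1 ✓
b·c: (-2197/43065)·(-9/13) + (-558/1015)·7/6 + 73/66·1 = 1/2 ✓
b·c²: (-2197/43065)·81/169 + (-558/1015)·49/36 + 73/66·1 = 1/3 ✓
b·Ac: (-558/1015)·1015/2232 + 73/66·55/146 = 1/6 ✓
b·c³: (-2197/43065)·(-729/2197) + (-558/1015)·343/216 + 73/66·1 = 1/4 ✓
b·(c∘Ac): (-558/1015)·7105/13392 + 73/66·55/146 = 1/8 ✓
b·Ac²: (-558/1015)·(-1015/3224) + 73/66·(-77/949) = 1/12 ✓
b·A²c: 73/66·11/292 = 1/24 ✓; 4 stages ⇒ order 4.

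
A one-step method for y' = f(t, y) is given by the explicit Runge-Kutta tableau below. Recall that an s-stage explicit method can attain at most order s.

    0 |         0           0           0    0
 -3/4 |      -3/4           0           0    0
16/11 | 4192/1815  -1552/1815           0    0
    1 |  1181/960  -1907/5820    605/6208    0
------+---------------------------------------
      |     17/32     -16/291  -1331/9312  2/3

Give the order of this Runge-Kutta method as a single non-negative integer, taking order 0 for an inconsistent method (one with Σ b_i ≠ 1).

b = (17/32, -16/291, -1331/9312, 2/3)
c = (0, -3/4, 16/11, 1)
Ac = (0, 0, 388/605, 31/80)
Σ b_i: 17/32·1 + (-16/291)·1 + (-1331/9312)·1 + 2/3·1 = 1 ✓
b·c: (-16/291)·(-3/4) + (-1331/9312)·16/11 + 2/3·1 = 1/2 ✓
b·c²: (-16/291)·9/16 + (-1331/9312)·256/121 + 2/3·1 = 1/3 ✓
b·Ac: (-1331/9312)·388/605 + 2/3·31/80 = 1/6 ✓
b·c³: (-16/291)·(-27/64) + (-1331/9312)·4096/1331 + 2/3·1 = 1/4 ✓
b·(c∘Ac): (-1331/9312)·6208/6655 + 2/3·31/80 = 1/8 ✓
b·Ac²: (-1331/9312)·(-291/605) + 2/3·7/320 = 1/12 ✓
b·A²c: 2/3·1/16 = 1/24 ✓; 4 stages ⇒ order 4.

4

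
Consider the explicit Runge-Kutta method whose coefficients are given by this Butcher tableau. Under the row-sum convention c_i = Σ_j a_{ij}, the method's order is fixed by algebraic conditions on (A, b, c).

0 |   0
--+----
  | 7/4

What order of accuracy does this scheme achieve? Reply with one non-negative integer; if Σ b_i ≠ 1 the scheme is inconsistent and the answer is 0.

0

b = (7/4)
c = (0)
Σ b_i: 7/4·1 = 7/4 ≠ 1 ⇒ order 0.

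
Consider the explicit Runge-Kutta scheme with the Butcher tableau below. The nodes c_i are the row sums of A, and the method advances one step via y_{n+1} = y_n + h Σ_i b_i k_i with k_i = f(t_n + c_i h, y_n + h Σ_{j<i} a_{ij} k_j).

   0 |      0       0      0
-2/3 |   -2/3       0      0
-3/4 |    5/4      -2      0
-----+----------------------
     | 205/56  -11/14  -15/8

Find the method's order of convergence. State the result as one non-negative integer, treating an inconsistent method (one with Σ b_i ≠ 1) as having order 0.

b = (205/56, -11/14, -15/8)
c = (0, -2/3, -3/4)
Ac = (0, 0, 4/3)
Σ b_i: 205/56·1 + (-11/14)·1 + (-15/8)·1 = 1 ✓
b·c: (-11/14)·(-2/3) + (-15/8)·(-3/4) = 1297/672 ≠ 1/2 ⇒ order 1.

1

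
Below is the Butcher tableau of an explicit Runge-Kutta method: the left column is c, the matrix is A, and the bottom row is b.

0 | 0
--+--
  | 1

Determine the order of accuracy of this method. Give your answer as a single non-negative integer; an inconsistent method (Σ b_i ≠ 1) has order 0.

1

b = (1)
c = (0)
Σ b_i: 1·1 = 1 ✓; 1 stage ⇒ order 1.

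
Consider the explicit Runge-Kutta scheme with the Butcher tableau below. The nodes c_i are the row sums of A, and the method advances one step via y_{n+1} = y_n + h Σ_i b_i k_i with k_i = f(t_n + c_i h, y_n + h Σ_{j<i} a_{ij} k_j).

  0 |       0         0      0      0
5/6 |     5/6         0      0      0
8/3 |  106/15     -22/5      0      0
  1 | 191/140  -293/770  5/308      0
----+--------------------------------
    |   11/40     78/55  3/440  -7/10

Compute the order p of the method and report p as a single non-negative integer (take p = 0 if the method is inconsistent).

4

b = (11/40, 78/55, 3/440, -7/10)
c = (0, 5/6, 8/3, 1)
Ac = (0, 0, -11/3, -23/84)
Σ b_i: 11/40·1 + 78/55·1 + 3/440·1 + (-7/10)·1 = 1 ✓
b·c: 78/55·5/6 + 3/440·8/3 + (-7/10)·1 = 1/2 ✓
b·c²: 78/55·25/36 + 3/440·64/9 + (-7/10)·1 = 1/3 ✓
b·Ac: 3/440·(-11/3) + (-7/10)·(-23/84) = 1/6 ✓
b·c³: 78/55·125/216 + 3/440·512/27 + (-7/10)·1 = 1/4 ✓
b·(c∘Ac): 3/440·(-88/9) + (-7/10)·(-23/84) = 1/8 ✓
b·Ac²: 3/440·(-55/18) + (-7/10)·(-25/168) = 1/12 ✓
b·A²c: (-7/10)·(-5/84) = 1/24 ✓; 4 stages ⇒ order 4.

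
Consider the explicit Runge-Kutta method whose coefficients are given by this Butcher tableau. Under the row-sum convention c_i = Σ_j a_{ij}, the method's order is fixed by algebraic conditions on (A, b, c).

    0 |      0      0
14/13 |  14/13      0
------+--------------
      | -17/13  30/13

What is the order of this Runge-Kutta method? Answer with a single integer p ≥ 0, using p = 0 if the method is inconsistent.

1

b = (-17/13, 30/13)
c = (0, 14/13)
Σ b_i: (-17/13)·1 + 30/13·1 = 1 ✓
b·c: 30/13·14/13 = 420/169 ≠ 1/2 ⇒ order 1.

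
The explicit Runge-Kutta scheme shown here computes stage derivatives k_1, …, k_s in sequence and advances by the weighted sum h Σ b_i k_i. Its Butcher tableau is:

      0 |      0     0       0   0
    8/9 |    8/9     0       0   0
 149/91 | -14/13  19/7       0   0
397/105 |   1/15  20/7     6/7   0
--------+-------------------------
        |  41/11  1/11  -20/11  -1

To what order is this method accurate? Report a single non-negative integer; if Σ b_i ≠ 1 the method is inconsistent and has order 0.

1

b = (41/11, 1/11, -20/11, -1)
c = (0, 8/9, 149/91, 397/105)
Ac = (0, 0, 152/63, 22606/5733)
Σ b_i: 41/11·1 + 1/11·1 + (-20/11)·1 + (-1)·1 = 1 ✓
b·c: 1/11·8/9 + (-20/11)·149/91 + (-1)·397/105 = -27343/4095 ≠ 1/2 ⇒ order 1.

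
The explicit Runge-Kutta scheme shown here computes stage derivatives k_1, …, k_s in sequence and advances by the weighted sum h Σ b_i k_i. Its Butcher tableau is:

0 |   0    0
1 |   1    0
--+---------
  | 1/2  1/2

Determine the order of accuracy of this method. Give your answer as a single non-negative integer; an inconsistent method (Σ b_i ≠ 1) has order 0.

b = (1/2, 1/2)
c = (0, 1)
Σ b_i: 1/2·1 + 1/2·1 = 1 ✓
b·c: 1/2·1 = 1/2 ✓; 2 stages ⇒ order 2.

2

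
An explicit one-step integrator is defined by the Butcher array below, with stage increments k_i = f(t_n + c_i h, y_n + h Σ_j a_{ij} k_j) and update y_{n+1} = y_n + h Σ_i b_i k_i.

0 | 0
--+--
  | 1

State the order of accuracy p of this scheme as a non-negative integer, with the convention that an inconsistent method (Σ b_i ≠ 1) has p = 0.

1

b = (1)
c = (0)
Σ b_i: 1·1 = 1 ✓; 1 stage ⇒ order 1.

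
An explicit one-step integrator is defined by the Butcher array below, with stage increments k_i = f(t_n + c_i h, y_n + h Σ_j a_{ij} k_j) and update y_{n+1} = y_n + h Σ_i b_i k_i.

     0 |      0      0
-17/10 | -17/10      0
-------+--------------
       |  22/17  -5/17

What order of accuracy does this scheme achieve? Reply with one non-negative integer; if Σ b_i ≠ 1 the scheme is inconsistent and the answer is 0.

b = (22/17, -5/17)
c = (0, -17/10)
Σ b_i: 22/17·1 + (-5/17)·1 = 1 ✓
b·c: (-5/17)·(-17/10) = 1/2 ✓; 2 stages ⇒ order 2.

2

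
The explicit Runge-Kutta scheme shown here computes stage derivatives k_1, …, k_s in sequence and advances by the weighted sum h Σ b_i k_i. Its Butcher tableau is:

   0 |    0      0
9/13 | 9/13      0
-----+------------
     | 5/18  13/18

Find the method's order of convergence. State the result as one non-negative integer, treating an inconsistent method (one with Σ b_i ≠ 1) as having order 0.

b = (5/18, 13/18)
c = (0, 9/13)
Σ b_i: 5/18·1 + 13/18·1 = 1 ✓
b·c: 13/18·9/13 = 1/2 ✓; 2 stages ⇒ order 2.

2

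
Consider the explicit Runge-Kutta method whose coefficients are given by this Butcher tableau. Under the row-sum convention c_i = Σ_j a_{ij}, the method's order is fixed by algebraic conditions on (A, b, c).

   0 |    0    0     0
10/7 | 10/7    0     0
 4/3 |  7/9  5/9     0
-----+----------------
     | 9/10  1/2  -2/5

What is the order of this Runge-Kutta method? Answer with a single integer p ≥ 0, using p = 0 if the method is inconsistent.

b = (9/10, 1/2, -2/5)
c = (0, 10/7, 4/3)
Ac = (0, 0, 50/63)
Σ b_i: 9/10·1 + 1/2·1 + (-2/5)·1 = 1 ✓
b·c: 1/2·10/7 + (-2/5)·4/3 = 19/105 ≠ 1/2 ⇒ order 1.

1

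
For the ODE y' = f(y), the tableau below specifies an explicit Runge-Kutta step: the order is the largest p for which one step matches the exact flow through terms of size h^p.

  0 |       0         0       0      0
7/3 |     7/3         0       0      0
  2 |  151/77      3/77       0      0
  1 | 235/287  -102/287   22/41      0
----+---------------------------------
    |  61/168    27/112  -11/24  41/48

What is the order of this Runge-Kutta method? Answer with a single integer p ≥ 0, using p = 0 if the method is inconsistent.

4

b = (61/168, 27/112, -11/24, 41/48)
c = (0, 7/3, 2, 1)
Ac = (0, 0, 1/11, 10/41)
Σ b_i: 61/168·1 + 27/112·1 + (-11/24)·1 + 41/48·1 = 1 ✓
b·c: 27/112·7/3 + (-11/24)·2 + 41/48·1 = 1/2 ✓
b·c²: 27/112·49/9 + (-11/24)·4 + 41/48·1 = 1/3 ✓
b·Ac: (-11/24)·1/11 + 41/48·10/41 = 1/6 ✓
b·c³: 27/112·343/27 + (-11/24)·8 + 41/48·1 = 1/4 ✓
b·(c∘Ac): (-11/24)·2/11 + 41/48·10/41 = 1/8 ✓
b·Ac²: (-11/24)·7/33 + 41/48·26/123 = 1/12 ✓
b·A²c: 41/48·2/41 = 1/24 ✓; 4 stages ⇒ order 4.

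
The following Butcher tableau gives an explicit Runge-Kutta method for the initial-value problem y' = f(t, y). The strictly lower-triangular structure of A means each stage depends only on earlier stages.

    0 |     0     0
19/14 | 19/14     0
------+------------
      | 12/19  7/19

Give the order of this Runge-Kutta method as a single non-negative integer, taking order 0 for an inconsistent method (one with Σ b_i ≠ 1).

b = (12/19, 7/19)
c = (0, 19/14)
Σ b_i: 12/19·1 + 7/19·1 = 1 ✓
b·c: 7/19·19/14 = 1/2 ✓; 2 stages ⇒ order 2.

2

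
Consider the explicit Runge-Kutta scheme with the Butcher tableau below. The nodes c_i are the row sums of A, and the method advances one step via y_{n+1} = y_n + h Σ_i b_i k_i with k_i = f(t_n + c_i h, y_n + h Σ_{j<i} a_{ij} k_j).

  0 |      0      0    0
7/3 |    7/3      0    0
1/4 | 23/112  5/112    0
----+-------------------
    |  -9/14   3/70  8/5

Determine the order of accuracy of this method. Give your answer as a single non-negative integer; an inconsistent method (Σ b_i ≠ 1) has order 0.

b = (-9/14, 3/70, 8/5)
c = (0, 7/3, 1/4)
Ac = (0, 0, 5/48)
Σ b_i: (-9/14)·1 + 3/70·1 + 8/5·1 = 1 ✓
b·c: 3/70·7/3 + 8/5·1/4 = 1/2 ✓
b·c²: 3/70·49/9 + 8/5·1/16 = 1/3 ✓
b·Ac: 8/5·5/48 = 1/6 ✓; 3 stages ⇒ order 3.

3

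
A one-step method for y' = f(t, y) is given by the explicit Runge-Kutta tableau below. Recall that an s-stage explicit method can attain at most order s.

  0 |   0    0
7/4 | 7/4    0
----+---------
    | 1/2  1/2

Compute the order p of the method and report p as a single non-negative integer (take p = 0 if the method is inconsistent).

1

b = (1/2, 1/2)
c = (0, 7/4)
Σ b_i: 1/2·1 + 1/2·1 = 1 ✓
b·c: 1/2·7/4 = 7/8 ≠ 1/2 ⇒ order 1.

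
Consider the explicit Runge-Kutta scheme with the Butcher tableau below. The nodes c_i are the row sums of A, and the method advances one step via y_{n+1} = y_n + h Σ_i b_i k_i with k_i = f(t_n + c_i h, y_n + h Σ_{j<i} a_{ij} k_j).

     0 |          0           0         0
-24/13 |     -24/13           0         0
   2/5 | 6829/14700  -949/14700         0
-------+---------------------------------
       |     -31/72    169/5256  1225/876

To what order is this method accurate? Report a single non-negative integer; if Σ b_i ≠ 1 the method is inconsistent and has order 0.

b = (-31/72, 169/5256, 1225/876)
c = (0, -24/13, 2/5)
Ac = (0, 0, 146/1225)
Σ b_i: (-31/72)·1 + 169/5256·1 + 1225/876·1 = 1 ✓
b·c: 169/5256·(-24/13) + 1225/876·2/5 = 1/2 ✓
b·c²: 169/5256·576/169 + 1225/876·4/25 = 1/3 ✓
b·Ac: 1225/876·146/1225 = 1/6 ✓; 3 stages ⇒ order 3.

3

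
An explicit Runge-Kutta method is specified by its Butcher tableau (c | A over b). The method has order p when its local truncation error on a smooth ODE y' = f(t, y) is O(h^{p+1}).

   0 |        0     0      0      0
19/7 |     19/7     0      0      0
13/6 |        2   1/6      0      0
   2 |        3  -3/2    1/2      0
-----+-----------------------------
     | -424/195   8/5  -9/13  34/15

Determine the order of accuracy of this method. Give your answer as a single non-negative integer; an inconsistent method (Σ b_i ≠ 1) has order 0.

b = (-424/195, 8/5, -9/13, 34/15)
c = (0, 19/7, 13/6, 2)
Ac = (0, 0, 19/42, -251/84)
Σ b_i: (-424/195)·1 + 8/5·1 + (-9/13)·1 + 34/15·1 = 1 ✓
b·c: 8/5·19/7 + (-9/13)·13/6 + 34/15·2 = 1549/210 ≠ 1/2 ⇒ order 1.

1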